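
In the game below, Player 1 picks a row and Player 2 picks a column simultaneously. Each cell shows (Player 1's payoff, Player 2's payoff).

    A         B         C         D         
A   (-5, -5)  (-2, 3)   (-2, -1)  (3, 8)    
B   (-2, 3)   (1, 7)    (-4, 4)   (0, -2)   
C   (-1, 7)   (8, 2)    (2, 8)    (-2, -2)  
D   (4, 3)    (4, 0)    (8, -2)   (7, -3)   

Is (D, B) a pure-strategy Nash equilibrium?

Holding Player 2 at B: Player 1 gets 4 from D but could get 8 by switching to C. Player 1 has a profitable deviation.

No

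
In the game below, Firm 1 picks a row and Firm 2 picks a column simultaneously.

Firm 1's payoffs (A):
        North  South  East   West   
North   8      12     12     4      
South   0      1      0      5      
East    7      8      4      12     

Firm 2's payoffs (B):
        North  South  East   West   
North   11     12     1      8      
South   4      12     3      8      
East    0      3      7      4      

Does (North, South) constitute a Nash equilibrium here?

Holding Firm 2 at South: Firm 1 gets 12 from North, versus 1 from South, 8 from East. No profitable deviation for Firm 1.
Holding Firm 1 at North: Firm 2 gets 12 from South, versus 11 from North, 1 from East, 8 from West. No profitable deviation for Firm 2 either.

Yes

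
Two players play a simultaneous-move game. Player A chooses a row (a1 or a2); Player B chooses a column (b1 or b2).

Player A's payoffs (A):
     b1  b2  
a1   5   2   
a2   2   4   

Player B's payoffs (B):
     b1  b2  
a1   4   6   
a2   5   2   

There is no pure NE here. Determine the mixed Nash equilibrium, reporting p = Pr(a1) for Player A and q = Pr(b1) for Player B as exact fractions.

Each player's mixing probability is pinned down by making the *other* player indifferent.
Player B indifferent between b1 and b2: p·4 + (1−p)·5 = p·6 + (1−p)·2 ⟹ 5 + (-1)p = 2 + 4p ⟹ p = 3/5.
Player A indifferent between a1 and a2: q·5 + (1−q)·2 = q·2 + (1−q)·4 ⟹ 2 + 3q = 4 + (-2)q ⟹ q = 2/5.

p = 3/5, q = 2/5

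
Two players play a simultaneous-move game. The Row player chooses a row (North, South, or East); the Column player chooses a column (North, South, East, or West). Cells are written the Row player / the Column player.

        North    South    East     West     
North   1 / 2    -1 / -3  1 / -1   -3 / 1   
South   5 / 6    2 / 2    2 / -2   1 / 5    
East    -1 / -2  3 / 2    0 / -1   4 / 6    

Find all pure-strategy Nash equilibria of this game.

A profile is a Nash equilibrium when each player is best-responding to the other.
The Row player's best responses — vs North: South (payoff 5); vs South: East (payoff 3); vs East: South (payoff 2); vs West: East (payoff 4).
The Column player's best responses — vs North: North (payoff 2); vs South: North (payoff 6); vs East: West (payoff 6).
Mutual best responses occur at (South, North) and (East, West); at each, neither player gains by switching.

(South, North) and (East, West)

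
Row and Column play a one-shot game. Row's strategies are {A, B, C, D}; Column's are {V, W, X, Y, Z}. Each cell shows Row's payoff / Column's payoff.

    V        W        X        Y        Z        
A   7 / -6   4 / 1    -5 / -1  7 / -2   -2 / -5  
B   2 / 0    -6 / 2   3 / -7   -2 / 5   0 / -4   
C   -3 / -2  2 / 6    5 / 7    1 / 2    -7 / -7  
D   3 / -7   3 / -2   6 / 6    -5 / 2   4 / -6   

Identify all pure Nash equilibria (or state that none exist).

Check mutual best responses: a cell is a NE iff neither player can gain by unilaterally deviating.
Row's best responses — vs V: A (payoff 7); vs W: A (payoff 4); vs X: D (payoff 6); vs Y: A (payoff 7); vs Z: D (payoff 4).
Column's best responses — vs A: W (payoff 1); vs B: Y (payoff 5); vs C: X (payoff 7); vs D: X (payoff 6).
Mutual best responses occur at (A, W) and (D, X); at each, neither player gains by switching.

(A, W) and (D, X)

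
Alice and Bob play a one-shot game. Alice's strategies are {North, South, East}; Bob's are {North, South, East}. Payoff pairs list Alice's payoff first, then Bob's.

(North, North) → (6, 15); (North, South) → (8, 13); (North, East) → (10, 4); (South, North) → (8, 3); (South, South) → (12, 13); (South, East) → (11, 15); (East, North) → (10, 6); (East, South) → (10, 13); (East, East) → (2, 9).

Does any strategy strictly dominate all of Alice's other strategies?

No strictly dominant strategy

A strategy is strictly dominant if it gives Alice a strictly higher payoff than every other strategy, against every choice by the opponent.
North is not dominant: against North, South gives 8 > 6.
South is not dominant: against North, East gives 10 > 8.
East is not dominant: against South, South gives 12 > 10.
No single strategy is best against every opponent action.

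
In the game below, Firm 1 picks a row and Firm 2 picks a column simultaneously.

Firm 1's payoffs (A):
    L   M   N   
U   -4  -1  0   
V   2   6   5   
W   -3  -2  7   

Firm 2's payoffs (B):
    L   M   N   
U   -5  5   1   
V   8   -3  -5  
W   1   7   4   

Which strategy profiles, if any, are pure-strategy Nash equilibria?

A profile is a Nash equilibrium when each player is best-responding to the other.
Firm 1's best responses — vs L: V (payoff 2); vs M: V (payoff 6); vs N: W (payoff 7).
Firm 2's best responses — vs U: M (payoff 5); vs V: L (payoff 8); vs W: M (payoff 7).
The only mutual best response is (V, L); neither player gains by switching there.

(V, L)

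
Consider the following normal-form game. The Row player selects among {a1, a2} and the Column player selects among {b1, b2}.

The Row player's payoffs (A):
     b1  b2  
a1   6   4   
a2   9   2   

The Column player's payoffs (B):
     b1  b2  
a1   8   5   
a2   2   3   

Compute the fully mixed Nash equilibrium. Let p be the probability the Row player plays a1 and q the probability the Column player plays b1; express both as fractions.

Each player's mixing probability is pinned down by making the *other* player indifferent.
The Column player indifferent between b1 and b2: p·8 + (1−p)·2 = p·5 + (1−p)·3 ⟹ 2 + 6p = 3 + 2p ⟹ p = 1/4.
The Row player indifferent between a1 and a2: q·6 + (1−q)·4 = q·9 + (1−q)·2 ⟹ 4 + 2q = 2 + 7q ⟹ q = 2/5.

p = 1/4, q = 2/5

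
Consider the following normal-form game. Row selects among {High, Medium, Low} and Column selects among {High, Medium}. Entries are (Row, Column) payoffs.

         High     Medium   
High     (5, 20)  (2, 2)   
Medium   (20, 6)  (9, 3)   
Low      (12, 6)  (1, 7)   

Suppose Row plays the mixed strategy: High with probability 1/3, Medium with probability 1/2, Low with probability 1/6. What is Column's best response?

Compute Column's expected payoff from each pure strategy against the given mix.
High: (1/3)·20 + (1/2)·6 + (1/6)·6 = 32/3
Medium: (1/3)·2 + (1/2)·3 + (1/6)·7 = 10/3
Highest expected payoff is 32/3, from High.

High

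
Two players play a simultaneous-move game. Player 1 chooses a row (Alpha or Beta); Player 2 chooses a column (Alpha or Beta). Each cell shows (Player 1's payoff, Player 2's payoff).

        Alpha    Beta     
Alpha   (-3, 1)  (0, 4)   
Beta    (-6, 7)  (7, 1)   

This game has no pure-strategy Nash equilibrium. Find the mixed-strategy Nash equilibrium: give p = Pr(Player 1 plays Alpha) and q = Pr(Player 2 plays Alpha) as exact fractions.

p = 2/3, q = 7/10

Each player's mixing probability is pinned down by making the *other* player indifferent.
Player 2 indifferent between Alpha and Beta: p·1 + (1−p)·7 = p·4 + (1−p)·1 ⟹ 7 + (-6)p = 1 + 3p ⟹ p = 2/3.
Player 1 indifferent between Alpha and Beta: q·(-3) + (1−q)·0 = q·(-6) + (1−q)·7 ⟹ 0 + (-3)q = 7 + (-13)q ⟹ q = 7/10.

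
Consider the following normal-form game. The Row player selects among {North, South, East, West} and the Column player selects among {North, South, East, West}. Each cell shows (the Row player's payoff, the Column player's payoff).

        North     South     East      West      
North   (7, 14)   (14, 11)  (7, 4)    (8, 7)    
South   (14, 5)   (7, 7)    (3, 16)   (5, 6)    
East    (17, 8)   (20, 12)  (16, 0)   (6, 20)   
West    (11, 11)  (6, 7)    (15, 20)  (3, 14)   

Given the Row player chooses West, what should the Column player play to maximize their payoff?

East

With the Row player fixed at West, the Column player's payoffs are: North → 11, South → 7, East → 20, West → 14.
The maximum is 20, achieved by East.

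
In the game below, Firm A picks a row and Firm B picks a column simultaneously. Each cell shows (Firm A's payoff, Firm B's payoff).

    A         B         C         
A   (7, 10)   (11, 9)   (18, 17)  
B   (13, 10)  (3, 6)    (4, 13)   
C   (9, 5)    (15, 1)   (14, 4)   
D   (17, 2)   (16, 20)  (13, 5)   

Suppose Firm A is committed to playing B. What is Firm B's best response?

C

With Firm A fixed at B, Firm B's payoffs are: A → 10, B → 6, C → 13.
The maximum is 13, achieved by C.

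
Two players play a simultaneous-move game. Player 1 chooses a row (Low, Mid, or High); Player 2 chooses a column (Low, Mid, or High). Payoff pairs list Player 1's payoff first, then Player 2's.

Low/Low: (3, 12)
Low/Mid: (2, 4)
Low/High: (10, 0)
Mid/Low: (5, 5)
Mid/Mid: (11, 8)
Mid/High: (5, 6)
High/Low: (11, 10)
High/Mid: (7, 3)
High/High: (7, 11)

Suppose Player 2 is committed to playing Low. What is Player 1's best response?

High

With Player 2 fixed at Low, Player 1's payoffs are: Low → 3, Mid → 5, High → 11.
The maximum is 11, achieved by High.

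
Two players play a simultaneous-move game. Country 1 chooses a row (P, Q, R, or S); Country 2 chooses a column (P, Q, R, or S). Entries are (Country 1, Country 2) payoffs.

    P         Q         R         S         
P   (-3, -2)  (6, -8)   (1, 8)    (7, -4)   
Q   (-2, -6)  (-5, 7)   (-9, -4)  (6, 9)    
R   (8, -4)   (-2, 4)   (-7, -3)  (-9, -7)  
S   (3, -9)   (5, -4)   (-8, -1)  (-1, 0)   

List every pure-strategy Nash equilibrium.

Check mutual best responses: a cell is a NE iff neither player can gain by unilaterally deviating.
Country 1's best responses — vs P: R (payoff 8); vs Q: P (payoff 6); vs R: P (payoff 1); vs S: P (payoff 7).
Country 2's best responses — vs P: R (payoff 8); vs Q: S (payoff 9); vs R: Q (payoff 4); vs S: S (payoff 0).
The only mutual best response is (P, R); neither player gains by switching there.

(P, R)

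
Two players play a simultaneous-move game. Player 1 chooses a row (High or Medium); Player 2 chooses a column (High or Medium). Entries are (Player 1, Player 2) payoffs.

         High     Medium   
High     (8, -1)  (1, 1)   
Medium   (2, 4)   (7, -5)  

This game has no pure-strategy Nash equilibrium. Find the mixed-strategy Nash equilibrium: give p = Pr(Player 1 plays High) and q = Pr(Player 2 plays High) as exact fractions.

Each player's mixing probability is pinned down by making the *other* player indifferent.
Player 2 indifferent between High and Medium: p·(-1) + (1−p)·4 = p·1 + (1−p)·(-5) ⟹ 4 + (-5)p = (-5) + 6p ⟹ p = 9/11.
Player 1 indifferent between High and Medium: q·8 + (1−q)·1 = q·2 + (1−q)·7 ⟹ 1 + 7q = 7 + (-5)q ⟹ q = 1/2.

p = 9/11, q = 1/2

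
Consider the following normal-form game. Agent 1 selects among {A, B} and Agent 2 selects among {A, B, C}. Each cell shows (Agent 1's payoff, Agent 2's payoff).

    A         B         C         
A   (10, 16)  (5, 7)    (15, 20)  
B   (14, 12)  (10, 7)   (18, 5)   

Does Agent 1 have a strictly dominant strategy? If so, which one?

A strategy is strictly dominant if it gives Agent 1 a strictly higher payoff than every other strategy, against every choice by the opponent.
B strictly dominates: vs A: 14 > 10; vs B: 10 > 5; vs C: 18 > 15.

B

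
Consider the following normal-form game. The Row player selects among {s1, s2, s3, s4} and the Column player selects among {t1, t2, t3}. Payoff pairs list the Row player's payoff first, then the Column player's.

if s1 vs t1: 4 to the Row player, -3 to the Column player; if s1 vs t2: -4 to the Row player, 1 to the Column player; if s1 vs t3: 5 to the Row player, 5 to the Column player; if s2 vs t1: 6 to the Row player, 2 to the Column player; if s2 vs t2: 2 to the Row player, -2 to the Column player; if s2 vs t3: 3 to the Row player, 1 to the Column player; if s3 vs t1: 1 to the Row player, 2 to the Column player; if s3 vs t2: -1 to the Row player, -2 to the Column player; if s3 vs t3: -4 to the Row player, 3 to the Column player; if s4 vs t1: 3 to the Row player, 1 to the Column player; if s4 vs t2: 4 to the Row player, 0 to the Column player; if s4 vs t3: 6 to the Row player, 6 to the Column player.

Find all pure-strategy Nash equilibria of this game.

(s2, t1) and (s4, t3)

Find each player's best response to every opponent strategy; NE are the intersections.
The Row player's best responses — vs t1: s2 (payoff 6); vs t2: s4 (payoff 4); vs t3: s4 (payoff 6).
The Column player's best responses — vs s1: t3 (payoff 5); vs s2: t1 (payoff 2); vs s3: t3 (payoff 3); vs s4: t3 (payoff 6).
Mutual best responses occur at (s2, t1) and (s4, t3); at each, neither player gains by switching.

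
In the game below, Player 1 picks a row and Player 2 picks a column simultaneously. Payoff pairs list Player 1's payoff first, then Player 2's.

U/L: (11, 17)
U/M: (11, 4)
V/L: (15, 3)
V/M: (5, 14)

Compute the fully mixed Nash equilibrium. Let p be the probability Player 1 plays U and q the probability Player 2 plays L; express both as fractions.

p = 11/24, q = 3/5

Each player's mixing probability is pinned down by making the *other* player indifferent.
Player 2 indifferent between L and M: p·17 + (1−p)·3 = p·4 + (1−p)·14 ⟹ 3 + 14p = 14 + (-10)p ⟹ p = 11/24.
Player 1 indifferent between U and V: q·11 + (1−q)·11 = q·15 + (1−q)·5 ⟹ 11 + 0q = 5 + 10q ⟹ q = 3/5.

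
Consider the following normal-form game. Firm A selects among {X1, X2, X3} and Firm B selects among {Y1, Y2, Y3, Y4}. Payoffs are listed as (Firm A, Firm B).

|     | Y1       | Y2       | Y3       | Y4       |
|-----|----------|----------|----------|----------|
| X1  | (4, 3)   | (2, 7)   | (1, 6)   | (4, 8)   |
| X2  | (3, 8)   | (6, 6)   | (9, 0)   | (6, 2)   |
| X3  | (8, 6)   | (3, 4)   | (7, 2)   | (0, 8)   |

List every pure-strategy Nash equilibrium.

There is no pure-strategy Nash equilibrium

Find each player's best response to every opponent strategy; NE are the intersections.
Firm A's best responses — vs Y1: X3 (payoff 8); vs Y2: X2 (payoff 6); vs Y3: X2 (payoff 9); vs Y4: X2 (payoff 6).
Firm B's best responses — vs X1: Y4 (payoff 8); vs X2: Y1 (payoff 8); vs X3: Y4 (payoff 8).
No cell has both players best-responding. For instance, Firm A's best reply to Y4 is X2, but against X2 Firm B prefers Y1 over Y4.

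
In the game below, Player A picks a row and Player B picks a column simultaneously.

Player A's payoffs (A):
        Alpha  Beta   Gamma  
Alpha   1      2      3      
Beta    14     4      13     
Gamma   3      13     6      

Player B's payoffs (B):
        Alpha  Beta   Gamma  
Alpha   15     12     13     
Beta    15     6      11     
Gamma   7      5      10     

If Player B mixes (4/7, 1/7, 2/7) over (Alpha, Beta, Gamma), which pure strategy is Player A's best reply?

Compute Player A's expected payoff from each pure strategy against the given mix.
Alpha: (4/7)·1 + (1/7)·2 + (2/7)·3 = 12/7
Beta: (4/7)·14 + (1/7)·4 + (2/7)·13 = 86/7
Gamma: (4/7)·3 + (1/7)·13 + (2/7)·6 = 37/7
Highest expected payoff is 86/7, from Beta.

Beta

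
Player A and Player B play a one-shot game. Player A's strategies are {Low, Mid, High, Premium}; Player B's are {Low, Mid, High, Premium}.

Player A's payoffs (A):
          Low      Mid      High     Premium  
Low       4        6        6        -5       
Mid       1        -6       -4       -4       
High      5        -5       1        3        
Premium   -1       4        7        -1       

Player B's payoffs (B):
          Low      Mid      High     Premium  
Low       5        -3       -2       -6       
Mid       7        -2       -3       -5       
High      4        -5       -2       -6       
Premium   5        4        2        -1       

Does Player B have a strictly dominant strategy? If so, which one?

Check whether one of Player B's strategies beats all alternatives regardless of what the opponent does.
Low strictly dominates: vs Low: 5 > each of {-3, -2, -6}; vs Mid: 7 > each of {-2, -3, -5}; vs High: 4 > each of {-5, -2, -6}; vs Premium: 5 > each of {4, 2, -1}.

Low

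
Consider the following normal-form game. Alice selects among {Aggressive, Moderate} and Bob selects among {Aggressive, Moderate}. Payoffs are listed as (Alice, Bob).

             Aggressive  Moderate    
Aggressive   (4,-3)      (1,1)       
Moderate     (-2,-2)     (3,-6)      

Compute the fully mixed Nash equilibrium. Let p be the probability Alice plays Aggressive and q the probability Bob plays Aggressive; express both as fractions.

p = 1/2, q = 1/4

In a mixed NE each player is indifferent between their pure strategies, so the opponent's mix sets the indifference.
Bob indifferent between Aggressive and Moderate: p·(-3) + (1−p)·(-2) = p·1 + (1−p)·(-6) ⟹ (-2) + (-1)p = (-6) + 7p ⟹ p = 1/2.
Alice indifferent between Aggressive and Moderate: q·4 + (1−q)·1 = q·(-2) + (1−q)·3 ⟹ 1 + 3q = 3 + (-5)q ⟹ q = 1/4.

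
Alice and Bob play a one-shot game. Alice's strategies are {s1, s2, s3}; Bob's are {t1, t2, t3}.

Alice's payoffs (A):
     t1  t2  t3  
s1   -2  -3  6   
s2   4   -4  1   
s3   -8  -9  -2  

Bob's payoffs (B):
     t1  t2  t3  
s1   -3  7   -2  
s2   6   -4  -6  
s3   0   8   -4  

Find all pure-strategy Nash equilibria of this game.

(s1, t2) and (s2, t1)

A profile is a Nash equilibrium when each player is best-responding to the other.
Alice's best responses — vs t1: s2 (payoff 4); vs t2: s1 (payoff -3); vs t3: s1 (payoff 6).
Bob's best responses — vs s1: t2 (payoff 7); vs s2: t1 (payoff 6); vs s3: t2 (payoff 8).
Mutual best responses occur at (s1, t2) and (s2, t1); at each, neither player gains by switching.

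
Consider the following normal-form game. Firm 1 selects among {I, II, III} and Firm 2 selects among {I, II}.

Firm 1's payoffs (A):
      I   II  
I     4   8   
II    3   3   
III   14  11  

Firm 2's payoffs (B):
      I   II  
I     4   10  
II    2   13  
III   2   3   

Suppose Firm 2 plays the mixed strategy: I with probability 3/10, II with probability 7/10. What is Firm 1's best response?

Compute Firm 1's expected payoff from each pure strategy against the given mix.
I: (3/10)·4 + (7/10)·8 = 34/5
II: (3/10)·3 + (7/10)·3 = 3
III: (3/10)·14 + (7/10)·11 = 119/10
Highest expected payoff is 119/10, from III.

III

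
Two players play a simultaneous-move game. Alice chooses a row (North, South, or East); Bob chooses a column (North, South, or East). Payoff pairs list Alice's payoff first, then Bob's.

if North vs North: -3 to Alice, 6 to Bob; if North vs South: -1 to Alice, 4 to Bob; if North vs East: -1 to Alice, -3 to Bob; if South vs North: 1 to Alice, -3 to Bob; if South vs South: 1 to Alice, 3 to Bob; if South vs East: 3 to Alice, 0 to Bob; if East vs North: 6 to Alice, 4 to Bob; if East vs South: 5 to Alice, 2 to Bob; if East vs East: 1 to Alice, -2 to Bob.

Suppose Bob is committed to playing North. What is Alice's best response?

East

With Bob fixed at North, Alice's payoffs are: North → -3, South → 1, East → 6.
The maximum is 6, achieved by East.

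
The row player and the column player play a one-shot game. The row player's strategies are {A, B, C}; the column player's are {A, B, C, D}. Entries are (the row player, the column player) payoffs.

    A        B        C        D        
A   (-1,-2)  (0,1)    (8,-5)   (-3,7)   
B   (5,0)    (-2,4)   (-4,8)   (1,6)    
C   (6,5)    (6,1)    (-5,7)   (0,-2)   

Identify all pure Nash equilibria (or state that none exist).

Check mutual best responses: a cell is a NE iff neither player can gain by unilaterally deviating.
The row player's best responses — vs A: C (payoff 6); vs B: C (payoff 6); vs C: A (payoff 8); vs D: B (payoff 1).
The column player's best responses — vs A: D (payoff 7); vs B: C (payoff 8); vs C: C (payoff 7).
No cell has both players best-responding. For instance, the row player's best reply to C is A, but against A the column player prefers D over C.

No pure-strategy Nash equilibrium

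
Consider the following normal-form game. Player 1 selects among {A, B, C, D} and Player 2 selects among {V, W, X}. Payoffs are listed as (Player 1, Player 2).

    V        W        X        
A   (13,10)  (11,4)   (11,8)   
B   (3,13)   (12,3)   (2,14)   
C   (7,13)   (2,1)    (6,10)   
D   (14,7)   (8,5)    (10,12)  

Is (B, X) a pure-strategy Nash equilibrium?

Holding Player 2 at X: Player 1 gets 2 from B but could get 11 by switching to A. Player 1 has a profitable deviation.

No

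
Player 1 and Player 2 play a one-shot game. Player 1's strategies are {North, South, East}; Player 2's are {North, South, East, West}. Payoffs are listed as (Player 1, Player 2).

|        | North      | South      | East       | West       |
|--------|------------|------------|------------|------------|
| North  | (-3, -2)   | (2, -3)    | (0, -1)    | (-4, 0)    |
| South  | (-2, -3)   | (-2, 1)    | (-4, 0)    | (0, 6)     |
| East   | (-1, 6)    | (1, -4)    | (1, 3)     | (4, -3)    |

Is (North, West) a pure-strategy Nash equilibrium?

Holding Player 2 at West: Player 1 gets -4 from North but could get 4 by switching to East. Player 1 has a profitable deviation.

No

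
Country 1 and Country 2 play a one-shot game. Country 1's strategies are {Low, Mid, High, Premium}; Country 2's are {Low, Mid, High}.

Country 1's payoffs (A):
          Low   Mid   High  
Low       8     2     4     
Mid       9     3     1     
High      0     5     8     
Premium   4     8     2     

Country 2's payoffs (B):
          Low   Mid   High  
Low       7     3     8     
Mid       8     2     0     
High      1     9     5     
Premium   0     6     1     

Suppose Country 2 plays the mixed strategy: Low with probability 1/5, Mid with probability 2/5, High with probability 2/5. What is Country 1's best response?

Country 1's best reply maximizes expected payoff against the mix.
Low: (1/5)·8 + (2/5)·2 + (2/5)·4 = 4
Mid: (1/5)·9 + (2/5)·3 + (2/5)·1 = 17/5
High: (1/5)·0 + (2/5)·5 + (2/5)·8 = 26/5
Premium: (1/5)·4 + (2/5)·8 + (2/5)·2 = 24/5
Highest expected payoff is 26/5, from High.

High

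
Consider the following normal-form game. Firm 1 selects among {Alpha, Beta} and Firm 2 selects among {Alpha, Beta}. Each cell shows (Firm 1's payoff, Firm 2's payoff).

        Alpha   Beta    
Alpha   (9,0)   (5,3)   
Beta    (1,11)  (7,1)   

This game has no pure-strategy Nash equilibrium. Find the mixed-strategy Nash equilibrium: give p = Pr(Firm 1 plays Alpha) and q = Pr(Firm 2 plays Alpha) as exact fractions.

In a mixed NE each player is indifferent between their pure strategies, so the opponent's mix sets the indifference.
Firm 2 indifferent between Alpha and Beta: p·0 + (1−p)·11 = p·3 + (1−p)·1 ⟹ 11 + (-11)p = 1 + 2p ⟹ p = 10/13.
Firm 1 indifferent between Alpha and Beta: q·9 + (1−q)·5 = q·1 + (1−q)·7 ⟹ 5 + 4q = 7 + (-6)q ⟹ q = 1/5.

p = 10/13, q = 1/5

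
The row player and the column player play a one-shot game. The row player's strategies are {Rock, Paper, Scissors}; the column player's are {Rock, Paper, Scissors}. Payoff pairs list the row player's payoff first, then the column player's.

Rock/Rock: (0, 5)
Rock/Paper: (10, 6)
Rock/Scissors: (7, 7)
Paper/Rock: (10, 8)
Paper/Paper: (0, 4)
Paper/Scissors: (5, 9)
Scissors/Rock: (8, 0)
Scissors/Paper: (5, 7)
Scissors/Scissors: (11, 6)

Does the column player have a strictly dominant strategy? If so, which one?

A strategy is strictly dominant if it gives the column player a strictly higher payoff than every other strategy, against every choice by the opponent.
Rock is not dominant: against Rock, Paper gives 6 > 5.
Paper is not dominant: against Rock, Scissors gives 7 > 6.
Scissors is not dominant: against Scissors, Paper gives 7 > 6.
No single strategy is best against every opponent action.

No strictly dominant strategy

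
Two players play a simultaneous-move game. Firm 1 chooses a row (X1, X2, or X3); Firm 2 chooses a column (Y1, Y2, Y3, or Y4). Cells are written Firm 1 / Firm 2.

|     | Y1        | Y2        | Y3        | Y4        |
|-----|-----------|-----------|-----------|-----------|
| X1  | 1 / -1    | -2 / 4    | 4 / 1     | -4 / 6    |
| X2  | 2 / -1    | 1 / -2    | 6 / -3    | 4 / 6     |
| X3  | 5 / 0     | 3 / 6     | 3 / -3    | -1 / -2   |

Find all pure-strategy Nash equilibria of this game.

(X2, Y4) and (X3, Y2)

A profile is a Nash equilibrium when each player is best-responding to the other.
Firm 1's best responses — vs Y1: X3 (payoff 5); vs Y2: X3 (payoff 3); vs Y3: X2 (payoff 6); vs Y4: X2 (payoff 4).
Firm 2's best responses — vs X1: Y4 (payoff 6); vs X2: Y4 (payoff 6); vs X3: Y2 (payoff 6).
Mutual best responses occur at (X2, Y4) and (X3, Y2); at each, neither player gains by switching.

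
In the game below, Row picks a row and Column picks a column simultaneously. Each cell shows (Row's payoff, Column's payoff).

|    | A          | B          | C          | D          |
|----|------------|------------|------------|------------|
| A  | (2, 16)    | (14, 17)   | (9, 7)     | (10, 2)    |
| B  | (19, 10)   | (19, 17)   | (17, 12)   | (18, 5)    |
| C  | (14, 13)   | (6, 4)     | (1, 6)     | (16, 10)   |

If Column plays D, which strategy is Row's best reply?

B

With Column fixed at D, Row's payoffs are: A → 10, B → 18, C → 16.
The maximum is 18, achieved by B.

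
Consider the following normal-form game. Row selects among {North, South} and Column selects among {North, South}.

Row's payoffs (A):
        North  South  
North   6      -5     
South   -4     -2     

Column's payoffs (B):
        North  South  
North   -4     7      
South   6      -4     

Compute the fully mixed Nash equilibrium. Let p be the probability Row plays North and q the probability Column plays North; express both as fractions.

p = 10/21, q = 3/13

In a mixed NE each player is indifferent between their pure strategies, so the opponent's mix sets the indifference.
Column indifferent between North and South: p·(-4) + (1−p)·6 = p·7 + (1−p)·(-4) ⟹ 6 + (-10)p = (-4) + 11p ⟹ p = 10/21.
Row indifferent between North and South: q·6 + (1−q)·(-5) = q·(-4) + (1−q)·(-2) ⟹ (-5) + 11q = (-2) + (-2)q ⟹ q = 3/13.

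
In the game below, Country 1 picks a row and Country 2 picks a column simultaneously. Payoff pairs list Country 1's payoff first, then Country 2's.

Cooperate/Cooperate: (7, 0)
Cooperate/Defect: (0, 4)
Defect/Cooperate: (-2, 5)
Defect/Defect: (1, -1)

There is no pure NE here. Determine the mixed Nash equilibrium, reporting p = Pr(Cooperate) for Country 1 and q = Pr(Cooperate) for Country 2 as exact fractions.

Each player's mixing probability is pinned down by making the *other* player indifferent.
Country 2 indifferent between Cooperate and Defect: p·0 + (1−p)·5 = p·4 + (1−p)·(-1) ⟹ 5 + (-5)p = (-1) + 5p ⟹ p = 3/5.
Country 1 indifferent between Cooperate and Defect: q·7 + (1−q)·0 = q·(-2) + (1−q)·1 ⟹ 0 + 7q = 1 + (-3)q ⟹ q = 1/10.

p = 3/5, q = 1/10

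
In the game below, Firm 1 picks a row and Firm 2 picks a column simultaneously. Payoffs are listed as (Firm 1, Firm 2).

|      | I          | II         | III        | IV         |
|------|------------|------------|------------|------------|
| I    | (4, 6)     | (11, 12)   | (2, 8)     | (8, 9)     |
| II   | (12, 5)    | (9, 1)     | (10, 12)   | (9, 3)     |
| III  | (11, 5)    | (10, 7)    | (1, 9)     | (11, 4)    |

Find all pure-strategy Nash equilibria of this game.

A profile is a Nash equilibrium when each player is best-responding to the other.
Firm 1's best responses — vs I: II (payoff 12); vs II: I (payoff 11); vs III: II (payoff 10); vs IV: III (payoff 11).
Firm 2's best responses — vs I: II (payoff 12); vs II: III (payoff 12); vs III: III (payoff 9).
Mutual best responses occur at (I, II) and (II, III); at each, neither player gains by switching.

(I, II) and (II, III)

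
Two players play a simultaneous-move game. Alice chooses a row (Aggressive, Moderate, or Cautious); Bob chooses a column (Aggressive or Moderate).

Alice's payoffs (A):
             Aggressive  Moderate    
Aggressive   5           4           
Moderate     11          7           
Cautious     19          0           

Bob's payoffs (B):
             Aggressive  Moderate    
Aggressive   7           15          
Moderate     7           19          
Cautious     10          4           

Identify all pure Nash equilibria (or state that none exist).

Find each player's best response to every opponent strategy; NE are the intersections.
Alice's best responses — vs Aggressive: Cautious (payoff 19); vs Moderate: Moderate (payoff 7).
Bob's best responses — vs Aggressive: Moderate (payoff 15); vs Moderate: Moderate (payoff 19); vs Cautious: Aggressive (payoff 10).
Mutual best responses occur at (Moderate, Moderate) and (Cautious, Aggressive); at each, neither player gains by switching.

(Moderate, Moderate) and (Cautious, Aggressive)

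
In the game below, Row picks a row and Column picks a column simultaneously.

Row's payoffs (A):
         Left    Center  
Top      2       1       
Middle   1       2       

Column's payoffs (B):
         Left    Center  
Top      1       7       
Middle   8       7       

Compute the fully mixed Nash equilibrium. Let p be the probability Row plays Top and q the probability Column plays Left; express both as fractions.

p = 1/7, q = 1/2

In a mixed NE each player is indifferent between their pure strategies, so the opponent's mix sets the indifference.
Column indifferent between Left and Center: p·1 + (1−p)·8 = p·7 + (1−p)·7 ⟹ 8 + (-7)p = 7 + 0p ⟹ p = 1/7.
Row indifferent between Top and Middle: q·2 + (1−q)·1 = q·1 + (1−q)·2 ⟹ 1 + 1q = 2 + (-1)q ⟹ q = 1/2.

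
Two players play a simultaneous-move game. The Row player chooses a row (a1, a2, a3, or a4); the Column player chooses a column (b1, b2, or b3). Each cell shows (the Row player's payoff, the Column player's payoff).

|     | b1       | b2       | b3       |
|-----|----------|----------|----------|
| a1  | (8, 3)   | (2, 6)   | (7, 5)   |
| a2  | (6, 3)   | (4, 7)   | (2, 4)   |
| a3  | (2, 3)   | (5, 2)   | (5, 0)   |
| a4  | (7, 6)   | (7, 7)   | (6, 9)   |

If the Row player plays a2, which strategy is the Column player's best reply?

With the Row player fixed at a2, the Column player's payoffs are: b1 → 3, b2 → 7, b3 → 4.
The maximum is 7, achieved by b2.

b2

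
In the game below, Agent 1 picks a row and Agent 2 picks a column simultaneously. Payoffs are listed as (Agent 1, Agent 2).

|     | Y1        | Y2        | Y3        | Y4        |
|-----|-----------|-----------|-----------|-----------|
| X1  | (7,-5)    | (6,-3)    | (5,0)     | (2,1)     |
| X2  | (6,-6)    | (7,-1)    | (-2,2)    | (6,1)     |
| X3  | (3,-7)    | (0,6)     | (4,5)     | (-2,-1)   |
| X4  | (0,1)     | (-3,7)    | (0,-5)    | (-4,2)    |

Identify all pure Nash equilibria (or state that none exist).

Check mutual best responses: a cell is a NE iff neither player can gain by unilaterally deviating.
Agent 1's best responses — vs Y1: X1 (payoff 7); vs Y2: X2 (payoff 7); vs Y3: X1 (payoff 5); vs Y4: X2 (payoff 6).
Agent 2's best responses — vs X1: Y4 (payoff 1); vs X2: Y3 (payoff 2); vs X3: Y2 (payoff 6); vs X4: Y2 (payoff 7).
No cell has both players best-responding. For instance, Agent 1's best reply to Y1 is X1, but against X1 Agent 2 prefers Y4 over Y1.

No pure-strategy Nash equilibrium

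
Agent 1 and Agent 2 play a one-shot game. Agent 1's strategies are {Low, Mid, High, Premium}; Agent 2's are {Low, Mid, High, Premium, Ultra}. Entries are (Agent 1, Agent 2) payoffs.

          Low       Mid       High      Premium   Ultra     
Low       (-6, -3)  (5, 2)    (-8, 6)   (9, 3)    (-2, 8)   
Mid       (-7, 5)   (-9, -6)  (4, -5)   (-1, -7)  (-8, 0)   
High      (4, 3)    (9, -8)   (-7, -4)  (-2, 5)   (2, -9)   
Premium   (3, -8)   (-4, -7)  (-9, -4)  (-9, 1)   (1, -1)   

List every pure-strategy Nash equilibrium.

No pure-strategy Nash equilibrium

A profile is a Nash equilibrium when each player is best-responding to the other.
Agent 1's best responses — vs Low: High (payoff 4); vs Mid: High (payoff 9); vs High: Mid (payoff 4); vs Premium: Low (payoff 9); vs Ultra: High (payoff 2).
Agent 2's best responses — vs Low: Ultra (payoff 8); vs Mid: Low (payoff 5); vs High: Premium (payoff 5); vs Premium: Premium (payoff 1).
No cell has both players best-responding. For instance, Agent 1's best reply to Low is High, but against High Agent 2 prefers Premium over Low.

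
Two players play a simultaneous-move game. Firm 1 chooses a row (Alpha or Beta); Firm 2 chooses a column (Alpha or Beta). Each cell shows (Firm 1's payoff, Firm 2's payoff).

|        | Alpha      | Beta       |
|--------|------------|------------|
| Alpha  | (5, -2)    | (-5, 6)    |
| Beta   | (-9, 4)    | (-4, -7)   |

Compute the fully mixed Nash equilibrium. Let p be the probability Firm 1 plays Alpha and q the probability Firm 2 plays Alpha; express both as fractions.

Each player's mixing probability is pinned down by making the *other* player indifferent.
Firm 2 indifferent between Alpha and Beta: p·(-2) + (1−p)·4 = p·6 + (1−p)·(-7) ⟹ 4 + (-6)p = (-7) + 13p ⟹ p = 11/19.
Firm 1 indifferent between Alpha and Beta: q·5 + (1−q)·(-5) = q·(-9) + (1−q)·(-4) ⟹ (-5) + 10q = (-4) + (-5)q ⟹ q = 1/15.

p = 11/19, q = 1/15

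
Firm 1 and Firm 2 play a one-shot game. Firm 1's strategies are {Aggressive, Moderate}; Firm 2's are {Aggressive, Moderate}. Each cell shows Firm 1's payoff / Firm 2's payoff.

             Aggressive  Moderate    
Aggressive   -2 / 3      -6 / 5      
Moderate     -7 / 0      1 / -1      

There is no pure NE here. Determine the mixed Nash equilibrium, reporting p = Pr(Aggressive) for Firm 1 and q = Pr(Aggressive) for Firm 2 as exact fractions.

In a mixed NE each player is indifferent between their pure strategies, so the opponent's mix sets the indifference.
Firm 2 indifferent between Aggressive and Moderate: p·3 + (1−p)·0 = p·5 + (1−p)·(-1) ⟹ 0 + 3p = (-1) + 6p ⟹ p = 1/3.
Firm 1 indifferent between Aggressive and Moderate: q·(-2) + (1−q)·(-6) = q·(-7) + (1−q)·1 ⟹ (-6) + 4q = 1 + (-8)q ⟹ q = 7/12.

p = 1/3, q = 7/12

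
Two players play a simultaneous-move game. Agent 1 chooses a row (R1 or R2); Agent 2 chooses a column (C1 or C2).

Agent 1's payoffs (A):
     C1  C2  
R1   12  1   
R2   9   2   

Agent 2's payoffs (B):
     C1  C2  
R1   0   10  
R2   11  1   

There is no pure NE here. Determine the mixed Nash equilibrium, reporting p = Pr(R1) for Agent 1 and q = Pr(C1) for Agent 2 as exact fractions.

Each player's mixing probability is pinned down by making the *other* player indifferent.
Agent 2 indifferent between C1 and C2: p·0 + (1−p)·11 = p·10 + (1−p)·1 ⟹ 11 + (-11)p = 1 + 9p ⟹ p = 1/2.
Agent 1 indifferent between R1 and R2: q·12 + (1−q)·1 = q·9 + (1−q)·2 ⟹ 1 + 11q = 2 + 7q ⟹ q = 1/4.

p = 1/2, q = 1/4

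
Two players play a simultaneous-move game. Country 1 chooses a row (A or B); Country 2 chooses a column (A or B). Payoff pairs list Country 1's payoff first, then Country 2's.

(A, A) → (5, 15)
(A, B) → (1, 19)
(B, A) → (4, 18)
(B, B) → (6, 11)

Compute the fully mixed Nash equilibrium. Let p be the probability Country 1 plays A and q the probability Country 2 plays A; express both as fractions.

Each player's mixing probability is pinned down by making the *other* player indifferent.
Country 2 indifferent between A and B: p·15 + (1−p)·18 = p·19 + (1−p)·11 ⟹ 18 + (-3)p = 11 + 8p ⟹ p = 7/11.
Country 1 indifferent between A and B: q·5 + (1−q)·1 = q·4 + (1−q)·6 ⟹ 1 + 4q = 6 + (-2)q ⟹ q = 5/6.

p = 7/11, q = 5/6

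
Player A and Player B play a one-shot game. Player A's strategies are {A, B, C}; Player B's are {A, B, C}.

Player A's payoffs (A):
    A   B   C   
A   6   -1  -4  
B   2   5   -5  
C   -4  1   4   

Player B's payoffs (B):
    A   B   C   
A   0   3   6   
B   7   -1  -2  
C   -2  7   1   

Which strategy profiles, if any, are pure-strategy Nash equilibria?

None

Check mutual best responses: a cell is a NE iff neither player can gain by unilaterally deviating.
Player A's best responses — vs A: A (payoff 6); vs B: B (payoff 5); vs C: C (payoff 4).
Player B's best responses — vs A: C (payoff 6); vs B: A (payoff 7); vs C: B (payoff 7).
No cell has both players best-responding. For instance, Player A's best reply to C is C, but against C Player B prefers B over C.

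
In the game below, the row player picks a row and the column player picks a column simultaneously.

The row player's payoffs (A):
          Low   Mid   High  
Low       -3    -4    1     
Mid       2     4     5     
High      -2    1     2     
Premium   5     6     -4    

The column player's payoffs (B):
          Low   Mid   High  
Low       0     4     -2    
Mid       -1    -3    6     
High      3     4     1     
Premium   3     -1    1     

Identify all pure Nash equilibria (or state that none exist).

(Mid, High) and (Premium, Low)

Check mutual best responses: a cell is a NE iff neither player can gain by unilaterally deviating.
The row player's best responses — vs Low: Premium (payoff 5); vs Mid: Premium (payoff 6); vs High: Mid (payoff 5).
The column player's best responses — vs Low: Mid (payoff 4); vs Mid: High (payoff 6); vs High: Mid (payoff 4); vs Premium: Low (payoff 3).
Mutual best responses occur at (Mid, High) and (Premium, Low); at each, neither player gains by switching.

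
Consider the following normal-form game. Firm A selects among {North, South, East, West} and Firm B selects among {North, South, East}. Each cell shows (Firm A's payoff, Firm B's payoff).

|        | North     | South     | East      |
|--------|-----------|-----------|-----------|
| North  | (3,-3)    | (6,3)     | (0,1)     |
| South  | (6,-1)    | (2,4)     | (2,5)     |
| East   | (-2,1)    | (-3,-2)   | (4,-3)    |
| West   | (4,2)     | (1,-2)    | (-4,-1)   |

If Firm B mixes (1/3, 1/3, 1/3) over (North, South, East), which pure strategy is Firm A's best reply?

Firm A's best reply maximizes expected payoff against the mix.
North: (1/3)·3 + (1/3)·6 + (1/3)·0 = 3
South: (1/3)·6 + (1/3)·2 + (1/3)·2 = 10/3
East: (1/3)·(-2) + (1/3)·(-3) + (1/3)·4 = -1/3
West: (1/3)·4 + (1/3)·1 + (1/3)·(-4) = 1/3
Highest expected payoff is 10/3, from South.

South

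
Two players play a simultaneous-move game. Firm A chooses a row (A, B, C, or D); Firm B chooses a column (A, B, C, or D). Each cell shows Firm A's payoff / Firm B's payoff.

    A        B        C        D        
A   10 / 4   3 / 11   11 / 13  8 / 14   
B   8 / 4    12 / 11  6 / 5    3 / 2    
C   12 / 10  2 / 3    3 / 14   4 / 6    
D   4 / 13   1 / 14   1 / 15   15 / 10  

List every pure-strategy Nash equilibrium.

(B, B)

A profile is a Nash equilibrium when each player is best-responding to the other.
Firm A's best responses — vs A: C (payoff 12); vs B: B (payoff 12); vs C: A (payoff 11); vs D: D (payoff 15).
Firm B's best responses — vs A: D (payoff 14); vs B: B (payoff 11); vs C: C (payoff 14); vs D: C (payoff 15).
The only mutual best response is (B, B); neither player gains by switching there.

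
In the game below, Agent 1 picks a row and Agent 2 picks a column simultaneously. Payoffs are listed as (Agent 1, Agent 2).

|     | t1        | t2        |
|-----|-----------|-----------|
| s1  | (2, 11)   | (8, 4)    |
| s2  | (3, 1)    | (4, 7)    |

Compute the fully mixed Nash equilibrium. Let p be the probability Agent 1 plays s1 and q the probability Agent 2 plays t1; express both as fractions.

In a mixed NE each player is indifferent between their pure strategies, so the opponent's mix sets the indifference.
Agent 2 indifferent between t1 and t2: p·11 + (1−p)·1 = p·4 + (1−p)·7 ⟹ 1 + 10p = 7 + (-3)p ⟹ p = 6/13.
Agent 1 indifferent between s1 and s2: q·2 + (1−q)·8 = q·3 + (1−q)·4 ⟹ 8 + (-6)q = 4 + (-1)q ⟹ q = 4/5.

p = 6/13, q = 4/5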